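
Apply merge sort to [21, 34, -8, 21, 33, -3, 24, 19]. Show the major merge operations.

Divide and conquer:
  Merge [21] + [34] -> [21, 34]
  Merge [-8] + [21] -> [-8, 21]
  Merge [21, 34] + [-8, 21] -> [-8, 21, 21, 34]
  Merge [33] + [-3] -> [-3, 33]
  Merge [24] + [19] -> [19, 24]
  Merge [-3, 33] + [19, 24] -> [-3, 19, 24, 33]
  Merge [-8, 21, 21, 34] + [-3, 19, 24, 33] -> [-8, -3, 19, 21, 21, 24, 33, 34]


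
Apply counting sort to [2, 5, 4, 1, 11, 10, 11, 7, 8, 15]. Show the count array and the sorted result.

Count array: [0, 1, 1, 0, 1, 1, 0, 1, 1, 0, 1, 2, 0, 0, 0, 1]
(count[i] = number of elements equal to i)
Cumulative count: [0, 1, 2, 2, 3, 4, 4, 5, 6, 6, 7, 9, 9, 9, 9, 10]
Sorted: [1, 2, 4, 5, 7, 8, 10, 11, 11, 15]


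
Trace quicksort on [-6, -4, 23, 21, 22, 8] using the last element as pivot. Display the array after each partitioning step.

Partition 1: pivot=8 at index 2 -> [-6, -4, 8, 21, 22, 23]
Partition 2: pivot=-4 at index 1 -> [-6, -4, 8, 21, 22, 23]
Partition 3: pivot=23 at index 5 -> [-6, -4, 8, 21, 22, 23]
Partition 4: pivot=22 at index 4 -> [-6, -4, 8, 21, 22, 23]


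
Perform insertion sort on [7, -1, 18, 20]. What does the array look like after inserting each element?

First element 7 is already 'sorted'
Insert -1: shifted 1 elements -> [-1, 7, 18, 20]
Insert 18: shifted 0 elements -> [-1, 7, 18, 20]
Insert 20: shifted 0 elements -> [-1, 7, 18, 20]


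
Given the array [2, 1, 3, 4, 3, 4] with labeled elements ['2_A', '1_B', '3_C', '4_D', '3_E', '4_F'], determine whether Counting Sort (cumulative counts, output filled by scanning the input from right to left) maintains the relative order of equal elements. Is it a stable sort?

Trace Counting Sort on the labeled array (the key is the number; the letter only tracks identity):
  Counts for values 0..4: [0, 1, 1, 2, 2]
  Cumulative counts: [0, 1, 2, 4, 6]
  Scan right to left: place 4_F at output index 5
  Scan right to left: place 3_E at output index 3
  Scan right to left: place 4_D at output index 4
  Scan right to left: place 3_C at output index 2
  Scan right to left: place 1_B at output index 0
  Scan right to left: place 2_A at output index 1
  Output: [1_B, 2_A, 3_C, 3_E, 4_D, 4_F]
Equal keys:
  value 3: originally 3_C, 3_E; after sorting 3_C, 3_E -> order preserved
  value 4: originally 4_D, 4_F; after sorting 4_D, 4_F -> order preserved
All equal keys kept their original relative order. Counting Sort is stable: scanning the input right to left with decreasing cumulative counts places later duplicates at later output positions.
Answer: Stable


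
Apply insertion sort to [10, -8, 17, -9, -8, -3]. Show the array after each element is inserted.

First element 10 is already 'sorted'
Insert -8: shifted 1 elements -> [-8, 10, 17, -9, -8, -3]
Insert 17: shifted 0 elements -> [-8, 10, 17, -9, -8, -3]
Insert -9: shifted 3 elements -> [-9, -8, 10, 17, -8, -3]
Insert -8: shifted 2 elements -> [-9, -8, -8, 10, 17, -3]
Insert -3: shifted 2 elements -> [-9, -8, -8, -3, 10, 17]


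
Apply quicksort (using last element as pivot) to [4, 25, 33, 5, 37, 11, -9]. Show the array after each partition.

Partition 1: pivot=-9 at index 0 -> [-9, 25, 33, 5, 37, 11, 4]
Partition 2: pivot=4 at index 1 -> [-9, 4, 33, 5, 37, 11, 25]
Partition 3: pivot=25 at index 4 -> [-9, 4, 5, 11, 25, 33, 37]
Partition 4: pivot=11 at index 3 -> [-9, 4, 5, 11, 25, 33, 37]
Partition 5: pivot=37 at index 6 -> [-9, 4, 5, 11, 25, 33, 37]


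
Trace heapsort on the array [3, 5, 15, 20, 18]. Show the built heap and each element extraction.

Build heap: [20, 18, 15, 5, 3]
Extract 20: [18, 5, 15, 3, 20]
Extract 18: [15, 5, 3, 18, 20]
Extract 15: [5, 3, 15, 18, 20]
Extract 5: [3, 5, 15, 18, 20]


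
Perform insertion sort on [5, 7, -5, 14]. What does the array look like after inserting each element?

First element 5 is already 'sorted'
Insert 7: shifted 0 elements -> [5, 7, -5, 14]
Insert -5: shifted 2 elements -> [-5, 5, 7, 14]
Insert 14: shifted 0 elements -> [-5, 5, 7, 14]


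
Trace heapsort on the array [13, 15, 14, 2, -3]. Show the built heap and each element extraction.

Build heap: [15, 13, 14, 2, -3]
Extract 15: [14, 13, -3, 2, 15]
Extract 14: [13, 2, -3, 14, 15]
Extract 13: [2, -3, 13, 14, 15]
Extract 2: [-3, 2, 13, 14, 15]


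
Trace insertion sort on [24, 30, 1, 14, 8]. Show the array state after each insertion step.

First element 24 is already 'sorted'
Insert 30: shifted 0 elements -> [24, 30, 1, 14, 8]
Insert 1: shifted 2 elements -> [1, 24, 30, 14, 8]
Insert 14: shifted 2 elements -> [1, 14, 24, 30, 8]
Insert 8: shifted 3 elements -> [1, 8, 14, 24, 30]


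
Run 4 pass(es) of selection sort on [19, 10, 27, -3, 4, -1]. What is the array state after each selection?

Pass 1: Select minimum -3 at index 3, swap -> [-3, 10, 27, 19, 4, -1]
Pass 2: Select minimum -1 at index 5, swap -> [-3, -1, 27, 19, 4, 10]
Pass 3: Select minimum 4 at index 4, swap -> [-3, -1, 4, 19, 27, 10]
Pass 4: Select minimum 10 at index 5, swap -> [-3, -1, 4, 10, 27, 19]


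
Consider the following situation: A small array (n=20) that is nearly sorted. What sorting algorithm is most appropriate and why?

Best choice: Insertion sort
Reason: Insertion sort is O(n) for nearly sorted arrays and has low overhead


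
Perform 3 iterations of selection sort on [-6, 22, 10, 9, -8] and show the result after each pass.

Pass 1: Select minimum -8 at index 4, swap -> [-8, 22, 10, 9, -6]
Pass 2: Select minimum -6 at index 4, swap -> [-8, -6, 10, 9, 22]
Pass 3: Select minimum 9 at index 3, swap -> [-8, -6, 9, 10, 22]


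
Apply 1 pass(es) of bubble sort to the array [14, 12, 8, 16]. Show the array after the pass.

After pass 1: [12, 8, 14, 16] (2 swaps)
Total swaps: 2


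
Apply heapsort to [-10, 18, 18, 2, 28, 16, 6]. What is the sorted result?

Build heap: [28, 18, 18, 2, -10, 16, 6]
Extract 28: [18, 6, 18, 2, -10, 16, 28]
Extract 18: [18, 6, 16, 2, -10, 18, 28]
Extract 18: [16, 6, -10, 2, 18, 18, 28]
Extract 16: [6, 2, -10, 16, 18, 18, 28]
Extract 6: [2, -10, 6, 16, 18, 18, 28]
Extract 2: [-10, 2, 6, 16, 18, 18, 28]


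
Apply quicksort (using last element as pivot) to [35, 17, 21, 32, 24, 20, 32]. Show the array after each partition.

Partition 1: pivot=32 at index 5 -> [17, 21, 32, 24, 20, 32, 35]
Partition 2: pivot=20 at index 1 -> [17, 20, 32, 24, 21, 32, 35]
Partition 3: pivot=21 at index 2 -> [17, 20, 21, 24, 32, 32, 35]
Partition 4: pivot=32 at index 4 -> [17, 20, 21, 24, 32, 32, 35]


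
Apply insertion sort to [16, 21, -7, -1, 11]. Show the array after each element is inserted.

First element 16 is already 'sorted'
Insert 21: shifted 0 elements -> [16, 21, -7, -1, 11]
Insert -7: shifted 2 elements -> [-7, 16, 21, -1, 11]
Insert -1: shifted 2 elements -> [-7, -1, 16, 21, 11]
Insert 11: shifted 2 elements -> [-7, -1, 11, 16, 21]


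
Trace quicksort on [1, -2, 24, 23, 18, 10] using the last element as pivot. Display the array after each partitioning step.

Partition 1: pivot=10 at index 2 -> [1, -2, 10, 23, 18, 24]
Partition 2: pivot=-2 at index 0 -> [-2, 1, 10, 23, 18, 24]
Partition 3: pivot=24 at index 5 -> [-2, 1, 10, 23, 18, 24]
Partition 4: pivot=18 at index 3 -> [-2, 1, 10, 18, 23, 24]


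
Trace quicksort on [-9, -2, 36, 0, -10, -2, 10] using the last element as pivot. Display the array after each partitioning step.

Partition 1: pivot=10 at index 5 -> [-9, -2, 0, -10, -2, 10, 36]
Partition 2: pivot=-2 at index 3 -> [-9, -2, -10, -2, 0, 10, 36]
Partition 3: pivot=-10 at index 0 -> [-10, -2, -9, -2, 0, 10, 36]
Partition 4: pivot=-9 at index 1 -> [-10, -9, -2, -2, 0, 10, 36]


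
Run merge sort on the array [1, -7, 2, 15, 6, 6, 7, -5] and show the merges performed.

Divide and conquer:
  Merge [1] + [-7] -> [-7, 1]
  Merge [2] + [15] -> [2, 15]
  Merge [-7, 1] + [2, 15] -> [-7, 1, 2, 15]
  Merge [6] + [6] -> [6, 6]
  Merge [7] + [-5] -> [-5, 7]
  Merge [6, 6] + [-5, 7] -> [-5, 6, 6, 7]
  Merge [-7, 1, 2, 15] + [-5, 6, 6, 7] -> [-7, -5, 1, 2, 6, 6, 7, 15]


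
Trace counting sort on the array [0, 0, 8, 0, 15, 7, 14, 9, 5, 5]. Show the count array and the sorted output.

Count array: [3, 0, 0, 0, 0, 2, 0, 1, 1, 1, 0, 0, 0, 0, 1, 1]
(count[i] = number of elements equal to i)
Cumulative count: [3, 3, 3, 3, 3, 5, 5, 6, 7, 8, 8, 8, 8, 8, 9, 10]
Sorted: [0, 0, 0, 5, 5, 7, 8, 9, 14, 15]


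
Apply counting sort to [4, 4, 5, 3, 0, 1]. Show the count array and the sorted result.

Count array: [1, 1, 0, 1, 2, 1]
(count[i] = number of elements equal to i)
Cumulative count: [1, 2, 2, 3, 5, 6]
Sorted: [0, 1, 3, 4, 4, 5]


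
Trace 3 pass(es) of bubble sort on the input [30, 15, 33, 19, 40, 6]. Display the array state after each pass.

After pass 1: [15, 30, 19, 33, 6, 40] (3 swaps)
After pass 2: [15, 19, 30, 6, 33, 40] (2 swaps)
After pass 3: [15, 19, 6, 30, 33, 40] (1 swaps)
Total swaps: 6


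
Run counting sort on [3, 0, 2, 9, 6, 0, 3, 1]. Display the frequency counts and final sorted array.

Count array: [2, 1, 1, 2, 0, 0, 1, 0, 0, 1]
(count[i] = number of elements equal to i)
Cumulative count: [2, 3, 4, 6, 6, 6, 7, 7, 7, 8]
Sorted: [0, 0, 1, 2, 3, 3, 6, 9]


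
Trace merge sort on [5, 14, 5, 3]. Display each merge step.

Divide and conquer:
  Merge [5] + [14] -> [5, 14]
  Merge [5] + [3] -> [3, 5]
  Merge [5, 14] + [3, 5] -> [3, 5, 5, 14]


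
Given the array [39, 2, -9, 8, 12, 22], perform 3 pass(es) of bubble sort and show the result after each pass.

After pass 1: [2, -9, 8, 12, 22, 39] (5 swaps)
After pass 2: [-9, 2, 8, 12, 22, 39] (1 swaps)
After pass 3: [-9, 2, 8, 12, 22, 39] (0 swaps)
Total swaps: 6


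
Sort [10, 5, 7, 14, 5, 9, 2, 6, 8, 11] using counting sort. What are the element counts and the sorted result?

Count array: [0, 0, 1, 0, 0, 2, 1, 1, 1, 1, 1, 1, 0, 0, 1]
(count[i] = number of elements equal to i)
Cumulative count: [0, 0, 1, 1, 1, 3, 4, 5, 6, 7, 8, 9, 9, 9, 10]
Sorted: [2, 5, 5, 6, 7, 8, 9, 10, 11, 14]


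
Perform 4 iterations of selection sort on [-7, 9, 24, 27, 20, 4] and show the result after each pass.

Pass 1: Select minimum -7 at index 0, swap -> [-7, 9, 24, 27, 20, 4]
Pass 2: Select minimum 4 at index 5, swap -> [-7, 4, 24, 27, 20, 9]
Pass 3: Select minimum 9 at index 5, swap -> [-7, 4, 9, 27, 20, 24]
Pass 4: Select minimum 20 at index 4, swap -> [-7, 4, 9, 20, 27, 24]


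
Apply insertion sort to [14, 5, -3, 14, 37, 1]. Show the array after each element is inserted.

First element 14 is already 'sorted'
Insert 5: shifted 1 elements -> [5, 14, -3, 14, 37, 1]
Insert -3: shifted 2 elements -> [-3, 5, 14, 14, 37, 1]
Insert 14: shifted 0 elements -> [-3, 5, 14, 14, 37, 1]
Insert 37: shifted 0 elements -> [-3, 5, 14, 14, 37, 1]
Insert 1: shifted 4 elements -> [-3, 1, 5, 14, 14, 37]


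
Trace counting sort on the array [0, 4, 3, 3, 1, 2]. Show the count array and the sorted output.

Count array: [1, 1, 1, 2, 1]
(count[i] = number of elements equal to i)
Cumulative count: [1, 2, 3, 5, 6]
Sorted: [0, 1, 2, 3, 3, 4]


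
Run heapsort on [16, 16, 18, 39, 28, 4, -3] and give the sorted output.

Build heap: [39, 28, 18, 16, 16, 4, -3]
Extract 39: [28, 16, 18, -3, 16, 4, 39]
Extract 28: [18, 16, 4, -3, 16, 28, 39]
Extract 18: [16, 16, 4, -3, 18, 28, 39]
Extract 16: [16, -3, 4, 16, 18, 28, 39]
Extract 16: [4, -3, 16, 16, 18, 28, 39]
Extract 4: [-3, 4, 16, 16, 18, 28, 39]


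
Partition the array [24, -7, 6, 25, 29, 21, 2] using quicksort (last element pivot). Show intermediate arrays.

Partition 1: pivot=2 at index 1 -> [-7, 2, 6, 25, 29, 21, 24]
Partition 2: pivot=24 at index 4 -> [-7, 2, 6, 21, 24, 25, 29]
Partition 3: pivot=21 at index 3 -> [-7, 2, 6, 21, 24, 25, 29]
Partition 4: pivot=29 at index 6 -> [-7, 2, 6, 21, 24, 25, 29]


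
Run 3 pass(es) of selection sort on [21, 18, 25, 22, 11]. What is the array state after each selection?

Pass 1: Select minimum 11 at index 4, swap -> [11, 18, 25, 22, 21]
Pass 2: Select minimum 18 at index 1, swap -> [11, 18, 25, 22, 21]
Pass 3: Select minimum 21 at index 4, swap -> [11, 18, 21, 22, 25]


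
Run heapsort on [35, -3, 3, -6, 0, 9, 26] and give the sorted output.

Build heap: [35, 0, 26, -6, -3, 9, 3]
Extract 35: [26, 0, 9, -6, -3, 3, 35]
Extract 26: [9, 0, 3, -6, -3, 26, 35]
Extract 9: [3, 0, -3, -6, 9, 26, 35]
Extract 3: [0, -6, -3, 3, 9, 26, 35]
Extract 0: [-3, -6, 0, 3, 9, 26, 35]
Extract -3: [-6, -3, 0, 3, 9, 26, 35]


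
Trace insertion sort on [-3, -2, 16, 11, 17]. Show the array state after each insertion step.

First element -3 is already 'sorted'
Insert -2: shifted 0 elements -> [-3, -2, 16, 11, 17]
Insert 16: shifted 0 elements -> [-3, -2, 16, 11, 17]
Insert 11: shifted 1 elements -> [-3, -2, 11, 16, 17]
Insert 17: shifted 0 elements -> [-3, -2, 11, 16, 17]


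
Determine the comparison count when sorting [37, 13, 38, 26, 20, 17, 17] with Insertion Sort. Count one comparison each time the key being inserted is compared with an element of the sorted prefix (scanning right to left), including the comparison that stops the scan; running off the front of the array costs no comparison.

Insert 13: 37 > 13 (shift), reached front = 1 comparison(s) -> [13, 37, 38, 26, 20, 17, 17]
Insert 38: 37 <= 38 (stop) = 1 comparison(s) -> [13, 37, 38, 26, 20, 17, 17]
Insert 26: 38 > 26 (shift), 37 > 26 (shift), 13 <= 26 (stop) = 3 comparison(s) -> [13, 26, 37, 38, 20, 17, 17]
Insert 20: 38 > 20 (shift), 37 > 20 (shift), 26 > 20 (shift), 13 <= 20 (stop) = 4 comparison(s) -> [13, 20, 26, 37, 38, 17, 17]
Insert 17: 38 > 17 (shift), 37 > 17 (shift), 26 > 17 (shift), 20 > 17 (shift), 13 <= 17 (stop) = 5 comparison(s) -> [13, 17, 20, 26, 37, 38, 17]
Insert 17: 38 > 17 (shift), 37 > 17 (shift), 26 > 17 (shift), 20 > 17 (shift), 17 <= 17 (stop) = 5 comparison(s) -> [13, 17, 17, 20, 26, 37, 38]
Total comparisons: 1 + 1 + 3 + 4 + 5 + 5 = 19


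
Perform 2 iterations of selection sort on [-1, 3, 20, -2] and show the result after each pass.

Pass 1: Select minimum -2 at index 3, swap -> [-2, 3, 20, -1]
Pass 2: Select minimum -1 at index 3, swap -> [-2, -1, 20, 3]


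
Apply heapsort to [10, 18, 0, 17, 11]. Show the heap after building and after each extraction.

Build heap: [18, 17, 0, 10, 11]
Extract 18: [17, 11, 0, 10, 18]
Extract 17: [11, 10, 0, 17, 18]
Extract 11: [10, 0, 11, 17, 18]
Extract 10: [0, 10, 11, 17, 18]


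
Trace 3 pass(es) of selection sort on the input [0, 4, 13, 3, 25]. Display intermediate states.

Pass 1: Select minimum 0 at index 0, swap -> [0, 4, 13, 3, 25]
Pass 2: Select minimum 3 at index 3, swap -> [0, 3, 13, 4, 25]
Pass 3: Select minimum 4 at index 3, swap -> [0, 3, 4, 13, 25]


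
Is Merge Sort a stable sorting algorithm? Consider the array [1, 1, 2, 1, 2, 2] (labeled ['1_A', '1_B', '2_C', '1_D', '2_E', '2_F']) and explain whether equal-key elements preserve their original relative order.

Trace Merge Sort on the labeled array (the key is the number; the letter only tracks identity):
  Merge [1_B] + [2_C] -> [1_B, 2_C]
  Merge [1_A] + [1_B, 2_C] -> [1_A, 1_B, 2_C]
  Merge [2_E] + [2_F] -> [2_E, 2_F]
  Merge [1_D] + [2_E, 2_F] -> [1_D, 2_E, 2_F]
  Merge [1_A, 1_B, 2_C] + [1_D, 2_E, 2_F] -> [1_A, 1_B, 1_D, 2_C, 2_E, 2_F]
Final order: [1_A, 1_B, 1_D, 2_C, 2_E, 2_F]
Equal keys:
  value 1: originally 1_A, 1_B, 1_D; after sorting 1_A, 1_B, 1_D -> order preserved
  value 2: originally 2_C, 2_E, 2_F; after sorting 2_C, 2_E, 2_F -> order preserved
All equal keys kept their original relative order. Merge Sort is stable: when the heads of the two halves are equal the merge takes from the left half first.
Answer: Stable


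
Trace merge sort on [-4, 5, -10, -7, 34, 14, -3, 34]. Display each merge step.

Divide and conquer:
  Merge [-4] + [5] -> [-4, 5]
  Merge [-10] + [-7] -> [-10, -7]
  Merge [-4, 5] + [-10, -7] -> [-10, -7, -4, 5]
  Merge [34] + [14] -> [14, 34]
  Merge [-3] + [34] -> [-3, 34]
  Merge [14, 34] + [-3, 34] -> [-3, 14, 34, 34]
  Merge [-10, -7, -4, 5] + [-3, 14, 34, 34] -> [-10, -7, -4, -3, 5, 14, 34, 34]


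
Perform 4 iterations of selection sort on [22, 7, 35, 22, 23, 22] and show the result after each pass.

Pass 1: Select minimum 7 at index 1, swap -> [7, 22, 35, 22, 23, 22]
Pass 2: Select minimum 22 at index 1, swap -> [7, 22, 35, 22, 23, 22]
Pass 3: Select minimum 22 at index 3, swap -> [7, 22, 22, 35, 23, 22]
Pass 4: Select minimum 22 at index 5, swap -> [7, 22, 22, 22, 23, 35]


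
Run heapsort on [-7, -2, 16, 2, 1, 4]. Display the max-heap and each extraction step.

Build heap: [16, 2, 4, -2, 1, -7]
Extract 16: [4, 2, -7, -2, 1, 16]
Extract 4: [2, 1, -7, -2, 4, 16]
Extract 2: [1, -2, -7, 2, 4, 16]
Extract 1: [-2, -7, 1, 2, 4, 16]
Extract -2: [-7, -2, 1, 2, 4, 16]


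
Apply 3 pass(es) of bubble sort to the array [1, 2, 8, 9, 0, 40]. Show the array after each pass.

After pass 1: [1, 2, 8, 0, 9, 40] (1 swaps)
After pass 2: [1, 2, 0, 8, 9, 40] (1 swaps)
After pass 3: [1, 0, 2, 8, 9, 40] (1 swaps)
Total swaps: 3


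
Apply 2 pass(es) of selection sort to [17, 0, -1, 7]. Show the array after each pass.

Pass 1: Select minimum -1 at index 2, swap -> [-1, 0, 17, 7]
Pass 2: Select minimum 0 at index 1, swap -> [-1, 0, 17, 7]


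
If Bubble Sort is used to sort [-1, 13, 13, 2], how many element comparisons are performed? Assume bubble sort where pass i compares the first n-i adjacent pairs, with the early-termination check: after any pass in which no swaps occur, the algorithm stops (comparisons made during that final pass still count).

Pass 1: compare adjacent pairs (0,1)..(2,3) = 3 comparison(s), 1 swap(s) -> [-1, 13, 2, 13]
Pass 2: compare adjacent pairs (0,1)..(1,2) = 2 comparison(s), 1 swap(s) -> [-1, 2, 13, 13]
Pass 3: compare adjacent pairs (0,1)..(0,1) = 1 comparison(s), 0 swap(s) -> [-1, 2, 13, 13]
No swaps in this pass, so bubble sort stops here.
Total comparisons: 3 + 2 + 1 = 6


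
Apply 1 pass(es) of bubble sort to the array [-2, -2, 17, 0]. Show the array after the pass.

After pass 1: [-2, -2, 0, 17] (1 swaps)
Total swaps: 1


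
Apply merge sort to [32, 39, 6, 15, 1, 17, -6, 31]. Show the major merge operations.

Divide and conquer:
  Merge [32] + [39] -> [32, 39]
  Merge [6] + [15] -> [6, 15]
  Merge [32, 39] + [6, 15] -> [6, 15, 32, 39]
  Merge [1] + [17] -> [1, 17]
  Merge [-6] + [31] -> [-6, 31]
  Merge [1, 17] + [-6, 31] -> [-6, 1, 17, 31]
  Merge [6, 15, 32, 39] + [-6, 1, 17, 31] -> [-6, 1, 6, 15, 17, 31, 32, 39]


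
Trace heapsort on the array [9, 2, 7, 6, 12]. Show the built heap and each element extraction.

Build heap: [12, 9, 7, 6, 2]
Extract 12: [9, 6, 7, 2, 12]
Extract 9: [7, 6, 2, 9, 12]
Extract 7: [6, 2, 7, 9, 12]
Extract 6: [2, 6, 7, 9, 12]


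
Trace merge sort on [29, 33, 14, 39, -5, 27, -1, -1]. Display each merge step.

Divide and conquer:
  Merge [29] + [33] -> [29, 33]
  Merge [14] + [39] -> [14, 39]
  Merge [29, 33] + [14, 39] -> [14, 29, 33, 39]
  Merge [-5] + [27] -> [-5, 27]
  Merge [-1] + [-1] -> [-1, -1]
  Merge [-5, 27] + [-1, -1] -> [-5, -1, -1, 27]
  Merge [14, 29, 33, 39] + [-5, -1, -1, 27] -> [-5, -1, -1, 14, 27, 29, 33, 39]


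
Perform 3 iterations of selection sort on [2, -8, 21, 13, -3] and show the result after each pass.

Pass 1: Select minimum -8 at index 1, swap -> [-8, 2, 21, 13, -3]
Pass 2: Select minimum -3 at index 4, swap -> [-8, -3, 21, 13, 2]
Pass 3: Select minimum 2 at index 4, swap -> [-8, -3, 2, 13, 21]


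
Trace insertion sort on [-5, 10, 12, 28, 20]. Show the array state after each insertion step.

First element -5 is already 'sorted'
Insert 10: shifted 0 elements -> [-5, 10, 12, 28, 20]
Insert 12: shifted 0 elements -> [-5, 10, 12, 28, 20]
Insert 28: shifted 0 elements -> [-5, 10, 12, 28, 20]
Insert 20: shifted 1 elements -> [-5, 10, 12, 20, 28]


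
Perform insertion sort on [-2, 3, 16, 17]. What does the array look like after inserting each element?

First element -2 is already 'sorted'
Insert 3: shifted 0 elements -> [-2, 3, 16, 17]
Insert 16: shifted 0 elements -> [-2, 3, 16, 17]
Insert 17: shifted 0 elements -> [-2, 3, 16, 17]


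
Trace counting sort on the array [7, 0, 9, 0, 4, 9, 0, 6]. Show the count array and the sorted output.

Count array: [3, 0, 0, 0, 1, 0, 1, 1, 0, 2]
(count[i] = number of elements equal to i)
Cumulative count: [3, 3, 3, 3, 4, 4, 5, 6, 6, 8]
Sorted: [0, 0, 0, 4, 6, 7, 9, 9]


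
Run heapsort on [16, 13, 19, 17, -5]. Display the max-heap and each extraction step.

Build heap: [19, 17, 16, 13, -5]
Extract 19: [17, 13, 16, -5, 19]
Extract 17: [16, 13, -5, 17, 19]
Extract 16: [13, -5, 16, 17, 19]
Extract 13: [-5, 13, 16, 17, 19]


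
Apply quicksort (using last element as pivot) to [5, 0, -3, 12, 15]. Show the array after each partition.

Partition 1: pivot=15 at index 4 -> [5, 0, -3, 12, 15]
Partition 2: pivot=12 at index 3 -> [5, 0, -3, 12, 15]
Partition 3: pivot=-3 at index 0 -> [-3, 0, 5, 12, 15]
Partition 4: pivot=5 at index 2 -> [-3, 0, 5, 12, 15]


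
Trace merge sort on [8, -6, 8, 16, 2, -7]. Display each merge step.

Divide and conquer:
  Merge [-6] + [8] -> [-6, 8]
  Merge [8] + [-6, 8] -> [-6, 8, 8]
  Merge [2] + [-7] -> [-7, 2]
  Merge [16] + [-7, 2] -> [-7, 2, 16]
  Merge [-6, 8, 8] + [-7, 2, 16] -> [-7, -6, 2, 8, 8, 16]


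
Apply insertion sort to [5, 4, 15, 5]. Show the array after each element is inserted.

First element 5 is already 'sorted'
Insert 4: shifted 1 elements -> [4, 5, 15, 5]
Insert 15: shifted 0 elements -> [4, 5, 15, 5]
Insert 5: shifted 1 elements -> [4, 5, 5, 15]


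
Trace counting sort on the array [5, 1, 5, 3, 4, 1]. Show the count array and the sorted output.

Count array: [0, 2, 0, 1, 1, 2]
(count[i] = number of elements equal to i)
Cumulative count: [0, 2, 2, 3, 4, 6]
Sorted: [1, 1, 3, 4, 5, 5]


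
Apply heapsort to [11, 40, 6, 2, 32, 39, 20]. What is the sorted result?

Build heap: [40, 32, 39, 2, 11, 6, 20]
Extract 40: [39, 32, 20, 2, 11, 6, 40]
Extract 39: [32, 11, 20, 2, 6, 39, 40]
Extract 32: [20, 11, 6, 2, 32, 39, 40]
Extract 20: [11, 2, 6, 20, 32, 39, 40]
Extract 11: [6, 2, 11, 20, 32, 39, 40]
Extract 6: [2, 6, 11, 20, 32, 39, 40]


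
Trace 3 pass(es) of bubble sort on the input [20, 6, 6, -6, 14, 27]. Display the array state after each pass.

After pass 1: [6, 6, -6, 14, 20, 27] (4 swaps)
After pass 2: [6, -6, 6, 14, 20, 27] (1 swaps)
After pass 3: [-6, 6, 6, 14, 20, 27] (1 swaps)
Total swaps: 6


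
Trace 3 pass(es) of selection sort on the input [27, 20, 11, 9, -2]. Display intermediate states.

Pass 1: Select minimum -2 at index 4, swap -> [-2, 20, 11, 9, 27]
Pass 2: Select minimum 9 at index 3, swap -> [-2, 9, 11, 20, 27]
Pass 3: Select minimum 11 at index 2, swap -> [-2, 9, 11, 20, 27]


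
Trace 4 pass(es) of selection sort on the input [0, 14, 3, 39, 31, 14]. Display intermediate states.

Pass 1: Select minimum 0 at index 0, swap -> [0, 14, 3, 39, 31, 14]
Pass 2: Select minimum 3 at index 2, swap -> [0, 3, 14, 39, 31, 14]
Pass 3: Select minimum 14 at index 2, swap -> [0, 3, 14, 39, 31, 14]
Pass 4: Select minimum 14 at index 5, swap -> [0, 3, 14, 14, 31, 39]


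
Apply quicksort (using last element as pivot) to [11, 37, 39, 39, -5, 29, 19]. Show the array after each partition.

Partition 1: pivot=19 at index 2 -> [11, -5, 19, 39, 37, 29, 39]
Partition 2: pivot=-5 at index 0 -> [-5, 11, 19, 39, 37, 29, 39]
Partition 3: pivot=39 at index 6 -> [-5, 11, 19, 39, 37, 29, 39]
Partition 4: pivot=29 at index 3 -> [-5, 11, 19, 29, 37, 39, 39]
Partition 5: pivot=39 at index 5 -> [-5, 11, 19, 29, 37, 39, 39]


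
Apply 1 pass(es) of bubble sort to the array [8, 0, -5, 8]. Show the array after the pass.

After pass 1: [0, -5, 8, 8] (2 swaps)
Total swaps: 2


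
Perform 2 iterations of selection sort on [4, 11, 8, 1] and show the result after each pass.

Pass 1: Select minimum 1 at index 3, swap -> [1, 11, 8, 4]
Pass 2: Select minimum 4 at index 3, swap -> [1, 4, 8, 11]


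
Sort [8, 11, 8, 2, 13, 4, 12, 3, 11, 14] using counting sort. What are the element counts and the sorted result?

Count array: [0, 0, 1, 1, 1, 0, 0, 0, 2, 0, 0, 2, 1, 1, 1]
(count[i] = number of elements equal to i)
Cumulative count: [0, 0, 1, 2, 3, 3, 3, 3, 5, 5, 5, 7, 8, 9, 10]
Sorted: [2, 3, 4, 8, 8, 11, 11, 12, 13, 14]


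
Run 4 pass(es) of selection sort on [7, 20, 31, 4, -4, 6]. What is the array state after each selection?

Pass 1: Select minimum -4 at index 4, swap -> [-4, 20, 31, 4, 7, 6]
Pass 2: Select minimum 4 at index 3, swap -> [-4, 4, 31, 20, 7, 6]
Pass 3: Select minimum 6 at index 5, swap -> [-4, 4, 6, 20, 7, 31]
Pass 4: Select minimum 7 at index 4, swap -> [-4, 4, 6, 7, 20, 31]


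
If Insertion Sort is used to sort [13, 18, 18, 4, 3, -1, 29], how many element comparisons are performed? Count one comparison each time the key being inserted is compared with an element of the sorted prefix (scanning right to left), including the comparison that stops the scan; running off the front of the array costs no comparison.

Insert 18: 13 <= 18 (stop) = 1 comparison(s) -> [13, 18, 18, 4, 3, -1, 29]
Insert 18: 18 <= 18 (stop) = 1 comparison(s) -> [13, 18, 18, 4, 3, -1, 29]
Insert 4: 18 > 4 (shift), 18 > 4 (shift), 13 > 4 (shift), reached front = 3 comparison(s) -> [4, 13, 18, 18, 3, -1, 29]
Insert 3: 18 > 3 (shift), 18 > 3 (shift), 13 > 3 (shift), 4 > 3 (shift), reached front = 4 comparison(s) -> [3, 4, 13, 18, 18, -1, 29]
Insert -1: 18 > -1 (shift), 18 > -1 (shift), 13 > -1 (shift), 4 > -1 (shift), 3 > -1 (shift), reached front = 5 comparison(s) -> [-1, 3, 4, 13, 18, 18, 29]
Insert 29: 18 <= 29 (stop) = 1 comparison(s) -> [-1, 3, 4, 13, 18, 18, 29]
Total comparisons: 1 + 1 + 3 + 4 + 5 + 1 = 15


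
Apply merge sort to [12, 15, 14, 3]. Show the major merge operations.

Divide and conquer:
  Merge [12] + [15] -> [12, 15]
  Merge [14] + [3] -> [3, 14]
  Merge [12, 15] + [3, 14] -> [3, 12, 14, 15]


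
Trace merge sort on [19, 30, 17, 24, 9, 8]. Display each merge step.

Divide and conquer:
  Merge [30] + [17] -> [17, 30]
  Merge [19] + [17, 30] -> [17, 19, 30]
  Merge [9] + [8] -> [8, 9]
  Merge [24] + [8, 9] -> [8, 9, 24]
  Merge [17, 19, 30] + [8, 9, 24] -> [8, 9, 17, 19, 24, 30]


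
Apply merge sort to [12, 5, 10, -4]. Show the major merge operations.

Divide and conquer:
  Merge [12] + [5] -> [5, 12]
  Merge [10] + [-4] -> [-4, 10]
  Merge [5, 12] + [-4, 10] -> [-4, 5, 10, 12]


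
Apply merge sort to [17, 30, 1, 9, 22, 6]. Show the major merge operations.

Divide and conquer:
  Merge [30] + [1] -> [1, 30]
  Merge [17] + [1, 30] -> [1, 17, 30]
  Merge [22] + [6] -> [6, 22]
  Merge [9] + [6, 22] -> [6, 9, 22]
  Merge [1, 17, 30] + [6, 9, 22] -> [1, 6, 9, 17, 22, 30]


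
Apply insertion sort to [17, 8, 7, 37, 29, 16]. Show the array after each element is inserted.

First element 17 is already 'sorted'
Insert 8: shifted 1 elements -> [8, 17, 7, 37, 29, 16]
Insert 7: shifted 2 elements -> [7, 8, 17, 37, 29, 16]
Insert 37: shifted 0 elements -> [7, 8, 17, 37, 29, 16]
Insert 29: shifted 1 elements -> [7, 8, 17, 29, 37, 16]
Insert 16: shifted 3 elements -> [7, 8, 16, 17, 29, 37]


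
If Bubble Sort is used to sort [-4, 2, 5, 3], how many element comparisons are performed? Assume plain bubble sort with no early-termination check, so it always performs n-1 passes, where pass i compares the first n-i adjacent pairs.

Pass 1: compare adjacent pairs (0,1)..(2,3) = 3 comparison(s), 1 swap(s) -> [-4, 2, 3, 5]
Pass 2: compare adjacent pairs (0,1)..(1,2) = 2 comparison(s), 0 swap(s) -> [-4, 2, 3, 5]
Pass 3: compare adjacent pairs (0,1)..(0,1) = 1 comparison(s), 0 swap(s) -> [-4, 2, 3, 5]
Total comparisons: 3 + 2 + 1 = 6


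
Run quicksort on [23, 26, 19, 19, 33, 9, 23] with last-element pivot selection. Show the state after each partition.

Partition 1: pivot=23 at index 4 -> [23, 19, 19, 9, 23, 26, 33]
Partition 2: pivot=9 at index 0 -> [9, 19, 19, 23, 23, 26, 33]
Partition 3: pivot=23 at index 3 -> [9, 19, 19, 23, 23, 26, 33]
Partition 4: pivot=19 at index 2 -> [9, 19, 19, 23, 23, 26, 33]
Partition 5: pivot=33 at index 6 -> [9, 19, 19, 23, 23, 26, 33]


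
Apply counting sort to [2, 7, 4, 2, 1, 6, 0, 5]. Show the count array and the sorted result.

Count array: [1, 1, 2, 0, 1, 1, 1, 1]
(count[i] = number of elements equal to i)
Cumulative count: [1, 2, 4, 4, 5, 6, 7, 8]
Sorted: [0, 1, 2, 2, 4, 5, 6, 7]


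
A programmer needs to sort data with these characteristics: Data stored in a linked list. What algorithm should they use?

Best choice: Merge sort
Reason: Merge sort doesn't require random access; can be done in O(1) extra space for linked lists


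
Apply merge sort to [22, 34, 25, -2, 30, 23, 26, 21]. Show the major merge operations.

Divide and conquer:
  Merge [22] + [34] -> [22, 34]
  Merge [25] + [-2] -> [-2, 25]
  Merge [22, 34] + [-2, 25] -> [-2, 22, 25, 34]
  Merge [30] + [23] -> [23, 30]
  Merge [26] + [21] -> [21, 26]
  Merge [23, 30] + [21, 26] -> [21, 23, 26, 30]
  Merge [-2, 22, 25, 34] + [21, 23, 26, 30] -> [-2, 21, 22, 23, 25, 26, 30, 34]


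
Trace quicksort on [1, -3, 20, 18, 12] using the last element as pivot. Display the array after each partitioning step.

Partition 1: pivot=12 at index 2 -> [1, -3, 12, 18, 20]
Partition 2: pivot=-3 at index 0 -> [-3, 1, 12, 18, 20]
Partition 3: pivot=20 at index 4 -> [-3, 1, 12, 18, 20]


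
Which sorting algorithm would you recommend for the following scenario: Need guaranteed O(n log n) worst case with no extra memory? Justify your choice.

Best choice: Heapsort
Reason: Heapsort is O(n log n) worst case and sorts in-place; quicksort can degrade to O(n^2)


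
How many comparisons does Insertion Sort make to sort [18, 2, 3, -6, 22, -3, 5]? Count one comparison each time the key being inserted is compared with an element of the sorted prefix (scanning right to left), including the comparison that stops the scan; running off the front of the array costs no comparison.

Insert 2: 18 > 2 (shift), reached front = 1 comparison(s) -> [2, 18, 3, -6, 22, -3, 5]
Insert 3: 18 > 3 (shift), 2 <= 3 (stop) = 2 comparison(s) -> [2, 3, 18, -6, 22, -3, 5]
Insert -6: 18 > -6 (shift), 3 > -6 (shift), 2 > -6 (shift), reached front = 3 comparison(s) -> [-6, 2, 3, 18, 22, -3, 5]
Insert 22: 18 <= 22 (stop) = 1 comparison(s) -> [-6, 2, 3, 18, 22, -3, 5]
Insert -3: 22 > -3 (shift), 18 > -3 (shift), 3 > -3 (shift), 2 > -3 (shift), -6 <= -3 (stop) = 5 comparison(s) -> [-6, -3, 2, 3, 18, 22, 5]
Insert 5: 22 > 5 (shift), 18 > 5 (shift), 3 <= 5 (stop) = 3 comparison(s) -> [-6, -3, 2, 3, 5, 18, 22]
Total comparisons: 1 + 2 + 3 + 1 + 5 + 3 = 15


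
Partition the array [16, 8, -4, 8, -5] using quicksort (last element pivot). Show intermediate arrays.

Partition 1: pivot=-5 at index 0 -> [-5, 8, -4, 8, 16]
Partition 2: pivot=16 at index 4 -> [-5, 8, -4, 8, 16]
Partition 3: pivot=8 at index 3 -> [-5, 8, -4, 8, 16]
Partition 4: pivot=-4 at index 1 -> [-5, -4, 8, 8, 16]


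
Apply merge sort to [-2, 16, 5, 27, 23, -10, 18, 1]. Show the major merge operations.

Divide and conquer:
  Merge [-2] + [16] -> [-2, 16]
  Merge [5] + [27] -> [5, 27]
  Merge [-2, 16] + [5, 27] -> [-2, 5, 16, 27]
  Merge [23] + [-10] -> [-10, 23]
  Merge [18] + [1] -> [1, 18]
  Merge [-10, 23] + [1, 18] -> [-10, 1, 18, 23]
  Merge [-2, 5, 16, 27] + [-10, 1, 18, 23] -> [-10, -2, 1, 5, 16, 18, 23, 27]


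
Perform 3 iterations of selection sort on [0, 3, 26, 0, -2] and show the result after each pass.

Pass 1: Select minimum -2 at index 4, swap -> [-2, 3, 26, 0, 0]
Pass 2: Select minimum 0 at index 3, swap -> [-2, 0, 26, 3, 0]
Pass 3: Select minimum 0 at index 4, swap -> [-2, 0, 0, 3, 26]


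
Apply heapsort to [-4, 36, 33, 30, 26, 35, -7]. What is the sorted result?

Build heap: [36, 30, 35, -4, 26, 33, -7]
Extract 36: [35, 30, 33, -4, 26, -7, 36]
Extract 35: [33, 30, -7, -4, 26, 35, 36]
Extract 33: [30, 26, -7, -4, 33, 35, 36]
Extract 30: [26, -4, -7, 30, 33, 35, 36]
Extract 26: [-4, -7, 26, 30, 33, 35, 36]
Extract -4: [-7, -4, 26, 30, 33, 35, 36]


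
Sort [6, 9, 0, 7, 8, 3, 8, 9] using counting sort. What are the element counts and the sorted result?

Count array: [1, 0, 0, 1, 0, 0, 1, 1, 2, 2]
(count[i] = number of elements equal to i)
Cumulative count: [1, 1, 1, 2, 2, 2, 3, 4, 6, 8]
Sorted: [0, 3, 6, 7, 8, 8, 9, 9]


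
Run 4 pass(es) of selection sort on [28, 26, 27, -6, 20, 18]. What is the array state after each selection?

Pass 1: Select minimum -6 at index 3, swap -> [-6, 26, 27, 28, 20, 18]
Pass 2: Select minimum 18 at index 5, swap -> [-6, 18, 27, 28, 20, 26]
Pass 3: Select minimum 20 at index 4, swap -> [-6, 18, 20, 28, 27, 26]
Pass 4: Select minimum 26 at index 5, swap -> [-6, 18, 20, 26, 27, 28]


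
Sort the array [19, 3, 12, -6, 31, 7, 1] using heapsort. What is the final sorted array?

Build heap: [31, 19, 12, -6, 3, 7, 1]
Extract 31: [19, 3, 12, -6, 1, 7, 31]
Extract 19: [12, 3, 7, -6, 1, 19, 31]
Extract 12: [7, 3, 1, -6, 12, 19, 31]
Extract 7: [3, -6, 1, 7, 12, 19, 31]
Extract 3: [1, -6, 3, 7, 12, 19, 31]
Extract 1: [-6, 1, 3, 7, 12, 19, 31]


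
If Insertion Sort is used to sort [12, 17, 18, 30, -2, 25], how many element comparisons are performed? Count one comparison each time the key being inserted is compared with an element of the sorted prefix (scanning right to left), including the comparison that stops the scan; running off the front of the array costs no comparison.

Insert 17: 12 <= 17 (stop) = 1 comparison(s) -> [12, 17, 18, 30, -2, 25]
Insert 18: 17 <= 18 (stop) = 1 comparison(s) -> [12, 17, 18, 30, -2, 25]
Insert 30: 18 <= 30 (stop) = 1 comparison(s) -> [12, 17, 18, 30, -2, 25]
Insert -2: 30 > -2 (shift), 18 > -2 (shift), 17 > -2 (shift), 12 > -2 (shift), reached front = 4 comparison(s) -> [-2, 12, 17, 18, 30, 25]
Insert 25: 30 > 25 (shift), 18 <= 25 (stop) = 2 comparison(s) -> [-2, 12, 17, 18, 25, 30]
Total comparisons: 1 + 1 + 1 + 4 + 2 = 9


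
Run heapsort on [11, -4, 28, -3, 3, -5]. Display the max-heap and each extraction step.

Build heap: [28, 3, 11, -3, -4, -5]
Extract 28: [11, 3, -5, -3, -4, 28]
Extract 11: [3, -3, -5, -4, 11, 28]
Extract 3: [-3, -4, -5, 3, 11, 28]
Extract -3: [-4, -5, -3, 3, 11, 28]
Extract -4: [-5, -4, -3, 3, 11, 28]


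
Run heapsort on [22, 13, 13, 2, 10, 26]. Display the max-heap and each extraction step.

Build heap: [26, 13, 22, 2, 10, 13]
Extract 26: [22, 13, 13, 2, 10, 26]
Extract 22: [13, 10, 13, 2, 22, 26]
Extract 13: [13, 10, 2, 13, 22, 26]
Extract 13: [10, 2, 13, 13, 22, 26]
Extract 10: [2, 10, 13, 13, 22, 26]


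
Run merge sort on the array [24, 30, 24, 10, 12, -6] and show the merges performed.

Divide and conquer:
  Merge [30] + [24] -> [24, 30]
  Merge [24] + [24, 30] -> [24, 24, 30]
  Merge [12] + [-6] -> [-6, 12]
  Merge [10] + [-6, 12] -> [-6, 10, 12]
  Merge [24, 24, 30] + [-6, 10, 12] -> [-6, 10, 12, 24, 24, 30]


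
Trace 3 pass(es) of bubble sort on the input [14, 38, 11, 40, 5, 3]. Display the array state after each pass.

After pass 1: [14, 11, 38, 5, 3, 40] (3 swaps)
After pass 2: [11, 14, 5, 3, 38, 40] (3 swaps)
After pass 3: [11, 5, 3, 14, 38, 40] (2 swaps)
Total swaps: 8


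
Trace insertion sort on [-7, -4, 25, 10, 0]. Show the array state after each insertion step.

First element -7 is already 'sorted'
Insert -4: shifted 0 elements -> [-7, -4, 25, 10, 0]
Insert 25: shifted 0 elements -> [-7, -4, 25, 10, 0]
Insert 10: shifted 1 elements -> [-7, -4, 10, 25, 0]
Insert 0: shifted 2 elements -> [-7, -4, 0, 10, 25]


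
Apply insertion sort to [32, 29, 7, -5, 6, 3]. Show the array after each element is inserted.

First element 32 is already 'sorted'
Insert 29: shifted 1 elements -> [29, 32, 7, -5, 6, 3]
Insert 7: shifted 2 elements -> [7, 29, 32, -5, 6, 3]
Insert -5: shifted 3 elements -> [-5, 7, 29, 32, 6, 3]
Insert 6: shifted 3 elements -> [-5, 6, 7, 29, 32, 3]
Insert 3: shifted 4 elements -> [-5, 3, 6, 7, 29, 32]


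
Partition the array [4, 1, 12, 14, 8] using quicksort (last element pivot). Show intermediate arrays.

Partition 1: pivot=8 at index 2 -> [4, 1, 8, 14, 12]
Partition 2: pivot=1 at index 0 -> [1, 4, 8, 14, 12]
Partition 3: pivot=12 at index 3 -> [1, 4, 8, 12, 14]


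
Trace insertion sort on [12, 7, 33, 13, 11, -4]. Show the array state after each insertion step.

First element 12 is already 'sorted'
Insert 7: shifted 1 elements -> [7, 12, 33, 13, 11, -4]
Insert 33: shifted 0 elements -> [7, 12, 33, 13, 11, -4]
Insert 13: shifted 1 elements -> [7, 12, 13, 33, 11, -4]
Insert 11: shifted 3 elements -> [7, 11, 12, 13, 33, -4]
Insert -4: shifted 5 elements -> [-4, 7, 11, 12, 13, 33]


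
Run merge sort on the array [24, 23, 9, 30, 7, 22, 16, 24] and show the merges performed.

Divide and conquer:
  Merge [24] + [23] -> [23, 24]
  Merge [9] + [30] -> [9, 30]
  Merge [23, 24] + [9, 30] -> [9, 23, 24, 30]
  Merge [7] + [22] -> [7, 22]
  Merge [16] + [24] -> [16, 24]
  Merge [7, 22] + [16, 24] -> [7, 16, 22, 24]
  Merge [9, 23, 24, 30] + [7, 16, 22, 24] -> [7, 9, 16, 22, 23, 24, 24, 30]


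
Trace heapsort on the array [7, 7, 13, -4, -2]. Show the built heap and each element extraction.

Build heap: [13, 7, 7, -4, -2]
Extract 13: [7, -2, 7, -4, 13]
Extract 7: [7, -2, -4, 7, 13]
Extract 7: [-2, -4, 7, 7, 13]
Extract -2: [-4, -2, 7, 7, 13]


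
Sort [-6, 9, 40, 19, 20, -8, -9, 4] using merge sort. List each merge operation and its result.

Divide and conquer:
  Merge [-6] + [9] -> [-6, 9]
  Merge [40] + [19] -> [19, 40]
  Merge [-6, 9] + [19, 40] -> [-6, 9, 19, 40]
  Merge [20] + [-8] -> [-8, 20]
  Merge [-9] + [4] -> [-9, 4]
  Merge [-8, 20] + [-9, 4] -> [-9, -8, 4, 20]
  Merge [-6, 9, 19, 40] + [-9, -8, 4, 20] -> [-9, -8, -6, 4, 9, 19, 20, 40]


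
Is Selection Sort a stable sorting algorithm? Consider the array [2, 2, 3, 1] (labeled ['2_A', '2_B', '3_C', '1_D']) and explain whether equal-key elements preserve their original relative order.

Trace Selection Sort on the labeled array (the key is the number; the letter only tracks identity):
  Pass 1: minimum of unsorted part is 1_D at index 3; swap it with 2_A at index 0 -> [1_D, 2_B, 3_C, 2_A]
  Pass 2: minimum 2_B is already at index 1; no swap -> [1_D, 2_B, 3_C, 2_A]
  Pass 3: minimum of unsorted part is 2_A at index 3; swap it with 3_C at index 2 -> [1_D, 2_B, 2_A, 3_C]
Final order: [1_D, 2_B, 2_A, 3_C]
Equal keys:
  value 2: originally 2_A, 2_B; after sorting 2_B, 2_A -> order changed
Equal keys were reordered, so Selection Sort is not stable: the long-range swap that moves the minimum into place can carry an element past an equal key. (One such input is enough; an unstable sort may happen to preserve order on other inputs, but it gives no guarantee.)
Answer: Not stable


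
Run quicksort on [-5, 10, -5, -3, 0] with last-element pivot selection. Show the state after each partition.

Partition 1: pivot=0 at index 3 -> [-5, -5, -3, 0, 10]
Partition 2: pivot=-3 at index 2 -> [-5, -5, -3, 0, 10]
Partition 3: pivot=-5 at index 1 -> [-5, -5, -3, 0, 10]


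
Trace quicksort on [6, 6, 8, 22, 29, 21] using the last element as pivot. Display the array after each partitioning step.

Partition 1: pivot=21 at index 3 -> [6, 6, 8, 21, 29, 22]
Partition 2: pivot=8 at index 2 -> [6, 6, 8, 21, 29, 22]
Partition 3: pivot=6 at index 1 -> [6, 6, 8, 21, 29, 22]
Partition 4: pivot=22 at index 4 -> [6, 6, 8, 21, 22, 29]


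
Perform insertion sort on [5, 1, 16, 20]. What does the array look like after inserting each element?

First element 5 is already 'sorted'
Insert 1: shifted 1 elements -> [1, 5, 16, 20]
Insert 16: shifted 0 elements -> [1, 5, 16, 20]
Insert 20: shifted 0 elements -> [1, 5, 16, 20]


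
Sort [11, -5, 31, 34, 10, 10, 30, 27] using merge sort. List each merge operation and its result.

Divide and conquer:
  Merge [11] + [-5] -> [-5, 11]
  Merge [31] + [34] -> [31, 34]
  Merge [-5, 11] + [31, 34] -> [-5, 11, 31, 34]
  Merge [10] + [10] -> [10, 10]
  Merge [30] + [27] -> [27, 30]
  Merge [10, 10] + [27, 30] -> [10, 10, 27, 30]
  Merge [-5, 11, 31, 34] + [10, 10, 27, 30] -> [-5, 10, 10, 11, 27, 30, 31, 34]


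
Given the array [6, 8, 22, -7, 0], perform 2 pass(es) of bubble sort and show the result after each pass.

After pass 1: [6, 8, -7, 0, 22] (2 swaps)
After pass 2: [6, -7, 0, 8, 22] (2 swaps)
Total swaps: 4
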